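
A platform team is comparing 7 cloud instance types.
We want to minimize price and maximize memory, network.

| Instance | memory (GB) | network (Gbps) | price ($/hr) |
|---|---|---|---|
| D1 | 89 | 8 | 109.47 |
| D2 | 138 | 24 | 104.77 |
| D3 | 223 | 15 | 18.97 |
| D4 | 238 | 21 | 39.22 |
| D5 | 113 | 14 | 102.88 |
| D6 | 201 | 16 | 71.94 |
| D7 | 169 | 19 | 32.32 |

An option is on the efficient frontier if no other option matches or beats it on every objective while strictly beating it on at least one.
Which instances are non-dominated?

D1: dominated by D2 (memory 138≥89, network 24≥8, price 104.77≤109.47).
D2: not dominated (best network).
D3: not dominated (best price).
D4: not dominated (best memory).
D5: dominated by D3 (memory 223≥113, network 15≥14, price 18.97≤102.88).
D6: dominated by D4 (memory 238≥201, network 21≥16, price 39.22≤71.94).
D7: not dominated.

D2, D3, D4, D7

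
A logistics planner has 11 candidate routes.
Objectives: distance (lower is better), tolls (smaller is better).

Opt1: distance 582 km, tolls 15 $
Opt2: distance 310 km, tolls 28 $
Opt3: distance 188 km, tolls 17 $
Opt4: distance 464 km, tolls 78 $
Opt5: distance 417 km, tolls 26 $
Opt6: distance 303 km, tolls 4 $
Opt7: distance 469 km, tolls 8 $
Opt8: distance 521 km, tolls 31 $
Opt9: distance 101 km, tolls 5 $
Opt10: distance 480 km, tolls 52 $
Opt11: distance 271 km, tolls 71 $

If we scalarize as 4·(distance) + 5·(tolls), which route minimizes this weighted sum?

Opt9

Opt1: 4·582 + 5·15 = 2403
Opt2: 4·310 + 5·28 = 1380
Opt3: 4·188 + 5·17 = 837
Opt4: 4·464 + 5·78 = 2246
Opt5: 4·417 + 5·26 = 1798
Opt6: 4·303 + 5·4 = 1232
Opt7: 4·469 + 5·8 = 1916
Opt8: 4·521 + 5·31 = 2239
Opt9: 4·101 + 5·5 = 429
Opt10: 4·480 + 5·52 = 2180
Opt11: 4·271 + 5·71 = 1439
Lowest: Opt9 at 429.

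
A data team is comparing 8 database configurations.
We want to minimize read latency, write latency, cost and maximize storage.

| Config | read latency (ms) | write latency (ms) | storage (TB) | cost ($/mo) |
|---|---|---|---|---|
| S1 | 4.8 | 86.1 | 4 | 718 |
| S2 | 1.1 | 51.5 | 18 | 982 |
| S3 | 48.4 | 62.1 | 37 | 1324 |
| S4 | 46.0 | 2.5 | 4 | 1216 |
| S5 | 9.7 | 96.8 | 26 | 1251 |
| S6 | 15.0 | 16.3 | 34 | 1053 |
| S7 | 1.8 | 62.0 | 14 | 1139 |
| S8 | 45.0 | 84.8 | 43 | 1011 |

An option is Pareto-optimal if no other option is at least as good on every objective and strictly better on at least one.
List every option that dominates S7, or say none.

S2: read latency 1.1≤1.8, write latency 51.5≤62.0, storage 18≥14, cost 982≤1139 — dominates S7.
Others (S1, S3, S4, S5, S6, S8) are each worse than S7 on at least one objective.

S2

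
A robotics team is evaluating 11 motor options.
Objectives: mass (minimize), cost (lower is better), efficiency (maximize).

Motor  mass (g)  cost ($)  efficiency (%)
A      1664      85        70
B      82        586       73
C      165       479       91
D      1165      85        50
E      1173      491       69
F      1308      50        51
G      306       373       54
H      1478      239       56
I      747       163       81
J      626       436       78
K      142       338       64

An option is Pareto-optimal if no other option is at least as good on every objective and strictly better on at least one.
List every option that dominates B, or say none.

A: worse on mass (1664 vs 82).
C: worse on mass (165 vs 82).
D: worse on mass (1165 vs 82).
E: worse on mass (1173 vs 82).
F: worse on mass (1308 vs 82).
G: worse on mass (306 vs 82).
H: worse on mass (1478 vs 82).
I: worse on mass (747 vs 82).
J: worse on mass (626 vs 82).
K: worse on mass (142 vs 82).
No option dominates B.

none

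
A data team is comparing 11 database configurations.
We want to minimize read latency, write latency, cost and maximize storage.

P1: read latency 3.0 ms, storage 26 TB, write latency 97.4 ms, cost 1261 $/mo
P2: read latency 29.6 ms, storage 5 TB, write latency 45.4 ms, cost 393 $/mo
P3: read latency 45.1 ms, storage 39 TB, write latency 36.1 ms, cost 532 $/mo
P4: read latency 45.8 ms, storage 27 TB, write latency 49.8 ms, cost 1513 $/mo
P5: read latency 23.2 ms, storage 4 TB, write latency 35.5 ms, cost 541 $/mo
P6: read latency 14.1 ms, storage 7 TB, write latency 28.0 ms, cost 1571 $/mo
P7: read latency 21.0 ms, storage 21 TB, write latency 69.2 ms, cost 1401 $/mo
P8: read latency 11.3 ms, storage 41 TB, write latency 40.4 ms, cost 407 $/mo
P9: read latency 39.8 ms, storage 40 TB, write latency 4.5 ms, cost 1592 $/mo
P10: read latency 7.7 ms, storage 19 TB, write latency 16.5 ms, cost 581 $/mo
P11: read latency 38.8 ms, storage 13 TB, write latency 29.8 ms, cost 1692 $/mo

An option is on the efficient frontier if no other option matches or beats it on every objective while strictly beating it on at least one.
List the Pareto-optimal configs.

P1, P2, P3, P5, P8, P9, P10

P1: not dominated (best read latency).
P2: not dominated (best cost).
P3: not dominated.
P4: dominated by P3 (read latency 45.1≤45.8, storage 39≥27, write latency 36.1≤49.8, cost 532≤1513).
P5: not dominated.
P6: dominated by P10 (read latency 7.7≤14.1, storage 19≥7, write latency 16.5≤28.0, cost 581≤1571).
P7: dominated by P8 (read latency 11.3≤21.0, storage 41≥21, write latency 40.4≤69.2, cost 407≤1401).
P8: not dominated (best storage).
P9: not dominated (best write latency).
P10: not dominated.
P11: dominated by P10 (read latency 7.7≤38.8, storage 19≥13, write latency 16.5≤29.8, cost 581≤1692).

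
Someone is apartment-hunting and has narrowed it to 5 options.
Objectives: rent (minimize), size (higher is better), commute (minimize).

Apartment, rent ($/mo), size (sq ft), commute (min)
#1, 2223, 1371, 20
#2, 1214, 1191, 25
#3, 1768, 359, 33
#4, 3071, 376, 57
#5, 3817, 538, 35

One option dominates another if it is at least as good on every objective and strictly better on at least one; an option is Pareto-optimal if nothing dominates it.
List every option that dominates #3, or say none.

#2: rent 1214≤1768, size 1191≥359, commute 25≤33 — dominates #3.
Others (#1, #4, #5) are each worse than #3 on at least one objective.

#2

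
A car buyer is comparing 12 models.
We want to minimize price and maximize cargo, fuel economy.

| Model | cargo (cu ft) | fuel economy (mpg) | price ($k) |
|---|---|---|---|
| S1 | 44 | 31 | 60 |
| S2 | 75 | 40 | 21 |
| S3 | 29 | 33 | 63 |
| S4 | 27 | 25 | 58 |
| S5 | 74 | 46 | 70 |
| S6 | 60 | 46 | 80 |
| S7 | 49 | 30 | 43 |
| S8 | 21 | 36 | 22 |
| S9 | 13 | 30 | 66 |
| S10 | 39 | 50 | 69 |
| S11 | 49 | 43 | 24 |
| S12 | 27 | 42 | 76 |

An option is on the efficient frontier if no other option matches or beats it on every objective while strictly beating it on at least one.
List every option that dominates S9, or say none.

S1: cargo 44≥13, fuel economy 31≥30, price 60≤66 — dominates S9.
S2: cargo 75≥13, fuel economy 40≥30, price 21≤66 — dominates S9.
S3: cargo 29≥13, fuel economy 33≥30, price 63≤66 — dominates S9.
S7: cargo 49≥13, fuel economy 30≥30, price 43≤66 — dominates S9.
S8: cargo 21≥13, fuel economy 36≥30, price 22≤66 — dominates S9.
S11: cargo 49≥13, fuel economy 43≥30, price 24≤66 — dominates S9.
Others (S4, S5, S6, S10, S12) are each worse than S9 on at least one objective.

S1, S2, S3, S7, S8, S11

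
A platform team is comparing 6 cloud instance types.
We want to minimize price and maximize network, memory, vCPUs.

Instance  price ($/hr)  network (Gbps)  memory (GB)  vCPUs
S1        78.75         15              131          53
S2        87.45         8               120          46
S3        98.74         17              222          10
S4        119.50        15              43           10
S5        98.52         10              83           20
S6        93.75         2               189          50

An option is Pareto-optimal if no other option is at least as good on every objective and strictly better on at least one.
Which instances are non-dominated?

S1: not dominated (best price).
S2: dominated by S1 (price 78.75≤87.45, network 15≥8, memory 131≥120, vCPUs 53≥46).
S3: not dominated (best network).
S4: dominated by S1 (price 78.75≤119.50, network 15≥15, memory 131≥43, vCPUs 53≥10).
S5: dominated by S1 (price 78.75≤98.52, network 15≥10, memory 131≥83, vCPUs 53≥20).
S6: not dominated.

S1, S3, S6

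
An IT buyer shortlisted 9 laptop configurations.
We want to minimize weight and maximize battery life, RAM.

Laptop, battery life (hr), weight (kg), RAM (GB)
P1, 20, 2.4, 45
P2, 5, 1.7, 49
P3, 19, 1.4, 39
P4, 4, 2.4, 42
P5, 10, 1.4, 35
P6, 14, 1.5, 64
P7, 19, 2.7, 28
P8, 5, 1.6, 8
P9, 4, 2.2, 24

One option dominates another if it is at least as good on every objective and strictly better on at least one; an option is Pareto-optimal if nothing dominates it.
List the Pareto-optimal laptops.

P1: not dominated (best battery life).
P2: dominated by P6 (battery life 14≥5, weight 1.5≤1.7, RAM 64≥49).
P3: not dominated.
P4: dominated by P1 (battery life 20≥4, weight 2.4≤2.4, RAM 45≥42).
P5: dominated by P3 (battery life 19≥10, weight 1.4≤1.4, RAM 39≥35).
P6: not dominated (best RAM).
P7: dominated by P1 (battery life 20≥19, weight 2.4≤2.7, RAM 45≥28).
P8: dominated by P3 (battery life 19≥5, weight 1.4≤1.6, RAM 39≥8).
P9: dominated by P2 (battery life 5≥4, weight 1.7≤2.2, RAM 49≥24).

P1, P3, P6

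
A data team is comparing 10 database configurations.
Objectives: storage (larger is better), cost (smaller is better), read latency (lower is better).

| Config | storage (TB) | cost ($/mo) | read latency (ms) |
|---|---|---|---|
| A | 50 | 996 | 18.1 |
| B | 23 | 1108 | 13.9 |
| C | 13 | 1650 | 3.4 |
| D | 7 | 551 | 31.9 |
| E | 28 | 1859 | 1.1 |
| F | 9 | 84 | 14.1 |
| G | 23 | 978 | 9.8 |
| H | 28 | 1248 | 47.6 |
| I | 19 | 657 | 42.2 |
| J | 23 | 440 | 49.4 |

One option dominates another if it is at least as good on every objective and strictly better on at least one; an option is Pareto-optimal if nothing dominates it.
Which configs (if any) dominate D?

F: storage 9≥7, cost 84≤551, read latency 14.1≤31.9 — dominates D.
Others (A, B, C, E, G, H, I, J) are each worse than D on at least one objective.

F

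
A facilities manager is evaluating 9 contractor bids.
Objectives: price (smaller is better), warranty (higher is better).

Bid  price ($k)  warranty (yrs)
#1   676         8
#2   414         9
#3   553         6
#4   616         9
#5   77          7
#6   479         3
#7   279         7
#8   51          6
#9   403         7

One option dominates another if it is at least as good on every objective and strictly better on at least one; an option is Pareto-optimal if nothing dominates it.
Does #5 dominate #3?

#5 vs #3: price 77≤553, warranty 7≥6 — #5 is at least as good on every objective with at least one strict improvement.

Yes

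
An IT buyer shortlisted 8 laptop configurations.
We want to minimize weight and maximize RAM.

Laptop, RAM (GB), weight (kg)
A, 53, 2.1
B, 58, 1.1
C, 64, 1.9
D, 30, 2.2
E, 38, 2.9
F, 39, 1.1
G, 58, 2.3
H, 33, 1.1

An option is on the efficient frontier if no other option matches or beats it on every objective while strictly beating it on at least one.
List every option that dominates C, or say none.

A: worse on RAM (53 vs 64).
B: worse on RAM (58 vs 64).
D: worse on RAM (30 vs 64).
E: worse on RAM (38 vs 64).
F: worse on RAM (39 vs 64).
G: worse on RAM (58 vs 64).
H: worse on RAM (33 vs 64).
No option dominates C.

none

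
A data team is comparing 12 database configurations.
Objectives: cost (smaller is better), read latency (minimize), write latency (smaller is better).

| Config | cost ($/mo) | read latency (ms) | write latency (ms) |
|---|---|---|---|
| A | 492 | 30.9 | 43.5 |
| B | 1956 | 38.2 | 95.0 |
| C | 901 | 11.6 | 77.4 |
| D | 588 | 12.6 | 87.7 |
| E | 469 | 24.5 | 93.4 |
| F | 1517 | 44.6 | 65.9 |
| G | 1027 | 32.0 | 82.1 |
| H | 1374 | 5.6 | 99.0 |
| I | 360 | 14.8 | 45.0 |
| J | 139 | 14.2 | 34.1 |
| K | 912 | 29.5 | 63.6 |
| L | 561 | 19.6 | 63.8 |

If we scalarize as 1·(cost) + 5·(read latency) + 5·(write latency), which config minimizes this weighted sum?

A: 1·492 + 5·30.9 + 5·43.5 = 864.0
B: 1·1956 + 5·38.2 + 5·95.0 = 2622.0
C: 1·901 + 5·11.6 + 5·77.4 = 1346.0
D: 1·588 + 5·12.6 + 5·87.7 = 1089.5
E: 1·469 + 5·24.5 + 5·93.4 = 1058.5
F: 1·1517 + 5·44.6 + 5·65.9 = 2069.5
G: 1·1027 + 5·32.0 + 5·82.1 = 1597.5
H: 1·1374 + 5·5.6 + 5·99.0 = 1897.0
I: 1·360 + 5·14.8 + 5·45.0 = 659.0
J: 1·139 + 5·14.2 + 5·34.1 = 380.5
K: 1·912 + 5·29.5 + 5·63.6 = 1377.5
L: 1·561 + 5·19.6 + 5·63.8 = 978.0
Lowest: J at 380.5.

J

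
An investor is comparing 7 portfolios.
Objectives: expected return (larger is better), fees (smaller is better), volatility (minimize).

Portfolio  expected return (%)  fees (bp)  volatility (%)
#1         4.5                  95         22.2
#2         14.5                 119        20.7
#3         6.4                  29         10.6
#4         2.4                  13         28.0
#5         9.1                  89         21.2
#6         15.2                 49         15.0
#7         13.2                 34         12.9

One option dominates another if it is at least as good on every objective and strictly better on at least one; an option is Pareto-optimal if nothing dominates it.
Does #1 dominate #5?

No

#1 vs #5: #1 is worse on expected return (4.5 vs 9.1), so it does not dominate #5.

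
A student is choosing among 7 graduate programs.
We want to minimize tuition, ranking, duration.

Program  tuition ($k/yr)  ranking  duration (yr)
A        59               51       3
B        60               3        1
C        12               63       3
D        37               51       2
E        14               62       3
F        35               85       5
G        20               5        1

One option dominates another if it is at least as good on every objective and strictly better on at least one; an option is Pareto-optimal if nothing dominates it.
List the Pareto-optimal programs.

A: dominated by D (tuition 37≤59, ranking 51≤51, duration 2≤3).
B: not dominated (best ranking).
C: not dominated (best tuition).
D: dominated by G (tuition 20≤37, ranking 5≤51, duration 1≤2).
E: not dominated.
F: dominated by C (tuition 12≤35, ranking 63≤85, duration 3≤5).
G: not dominated.

B, C, E, G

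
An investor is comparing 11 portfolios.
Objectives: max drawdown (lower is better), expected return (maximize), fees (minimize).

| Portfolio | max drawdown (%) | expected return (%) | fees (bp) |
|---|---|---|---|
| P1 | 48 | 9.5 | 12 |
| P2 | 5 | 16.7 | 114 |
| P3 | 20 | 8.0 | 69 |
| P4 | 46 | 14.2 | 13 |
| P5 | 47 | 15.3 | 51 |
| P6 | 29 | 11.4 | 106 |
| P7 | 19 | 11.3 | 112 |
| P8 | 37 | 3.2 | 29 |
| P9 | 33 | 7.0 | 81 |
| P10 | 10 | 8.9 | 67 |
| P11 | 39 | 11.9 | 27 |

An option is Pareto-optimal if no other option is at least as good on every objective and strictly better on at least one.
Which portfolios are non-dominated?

P1: not dominated (best fees).
P2: not dominated (best max drawdown).
P3: dominated by P10 (max drawdown 10≤20, expected return 8.9≥8.0, fees 67≤69).
P4: not dominated.
P5: not dominated.
P6: not dominated.
P7: not dominated.
P8: not dominated.
P9: dominated by P3 (max drawdown 20≤33, expected return 8.0≥7.0, fees 69≤81).
P10: not dominated.
P11: not dominated.

P1, P2, P4, P5, P6, P7, P8, P10, P11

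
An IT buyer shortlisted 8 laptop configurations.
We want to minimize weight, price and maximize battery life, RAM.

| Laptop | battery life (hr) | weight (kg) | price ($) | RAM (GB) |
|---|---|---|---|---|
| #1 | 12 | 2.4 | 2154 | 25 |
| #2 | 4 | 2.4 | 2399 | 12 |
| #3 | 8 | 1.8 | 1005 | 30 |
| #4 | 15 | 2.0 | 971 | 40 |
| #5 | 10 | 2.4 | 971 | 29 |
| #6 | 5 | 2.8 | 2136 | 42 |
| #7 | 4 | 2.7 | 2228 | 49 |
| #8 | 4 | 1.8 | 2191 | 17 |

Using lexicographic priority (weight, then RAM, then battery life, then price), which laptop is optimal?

#3

First minimize weight: best is 1.8, kept {#3, #8}.
Then maximize RAM: best is 30, kept {#3}.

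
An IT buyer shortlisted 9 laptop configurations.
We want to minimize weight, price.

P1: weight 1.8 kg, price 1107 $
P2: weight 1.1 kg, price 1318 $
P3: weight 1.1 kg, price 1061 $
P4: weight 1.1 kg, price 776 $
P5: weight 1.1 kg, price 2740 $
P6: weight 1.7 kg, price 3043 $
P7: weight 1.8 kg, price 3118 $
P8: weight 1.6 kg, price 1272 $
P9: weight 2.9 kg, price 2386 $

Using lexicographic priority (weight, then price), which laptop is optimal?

First minimize weight: best is 1.1, kept {P2, P3, P4, P5}.
Then minimize price: best is 776, kept {P4}.

P4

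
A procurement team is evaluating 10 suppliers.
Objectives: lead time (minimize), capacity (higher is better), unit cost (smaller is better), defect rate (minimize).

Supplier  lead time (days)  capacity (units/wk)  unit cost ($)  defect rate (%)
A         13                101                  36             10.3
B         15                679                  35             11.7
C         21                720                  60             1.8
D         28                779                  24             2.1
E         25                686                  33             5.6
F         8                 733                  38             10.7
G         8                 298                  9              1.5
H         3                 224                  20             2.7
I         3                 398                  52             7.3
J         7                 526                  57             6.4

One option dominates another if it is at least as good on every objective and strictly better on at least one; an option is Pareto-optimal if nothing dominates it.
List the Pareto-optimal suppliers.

A: dominated by G (lead time 8≤13, capacity 298≥101, unit cost 9≤36, defect rate 1.5≤10.3).
B: not dominated.
C: not dominated.
D: not dominated (best capacity).
E: not dominated.
F: not dominated.
G: not dominated (best unit cost).
H: not dominated.
I: not dominated.
J: not dominated.

B, C, D, E, F, G, H, I, J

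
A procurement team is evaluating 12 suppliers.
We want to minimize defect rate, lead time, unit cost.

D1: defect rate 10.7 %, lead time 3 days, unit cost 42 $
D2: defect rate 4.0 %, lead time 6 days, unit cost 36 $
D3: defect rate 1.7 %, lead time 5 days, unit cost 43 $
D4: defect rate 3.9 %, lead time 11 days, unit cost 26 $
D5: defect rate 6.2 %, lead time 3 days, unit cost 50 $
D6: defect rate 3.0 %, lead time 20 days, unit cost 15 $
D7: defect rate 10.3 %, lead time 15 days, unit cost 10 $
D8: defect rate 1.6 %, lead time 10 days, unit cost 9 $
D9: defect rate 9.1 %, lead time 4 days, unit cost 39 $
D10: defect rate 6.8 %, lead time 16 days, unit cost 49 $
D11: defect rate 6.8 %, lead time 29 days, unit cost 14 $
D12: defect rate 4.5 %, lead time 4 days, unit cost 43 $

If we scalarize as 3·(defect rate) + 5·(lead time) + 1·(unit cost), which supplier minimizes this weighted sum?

D1: 3·10.7 + 5·3 + 1·42 = 89.1
D2: 3·4.0 + 5·6 + 1·36 = 78.0
D3: 3·1.7 + 5·5 + 1·43 = 73.1
D4: 3·3.9 + 5·11 + 1·26 = 92.7
D5: 3·6.2 + 5·3 + 1·50 = 83.6
D6: 3·3.0 + 5·20 + 1·15 = 124.0
D7: 3·10.3 + 5·15 + 1·10 = 115.9
D8: 3·1.6 + 5·10 + 1·9 = 63.8
D9: 3·9.1 + 5·4 + 1·39 = 86.3
D10: 3·6.8 + 5·16 + 1·49 = 149.4
D11: 3·6.8 + 5·29 + 1·14 = 179.4
D12: 3·4.5 + 5·4 + 1·43 = 76.5
Lowest: D8 at 63.8.

D8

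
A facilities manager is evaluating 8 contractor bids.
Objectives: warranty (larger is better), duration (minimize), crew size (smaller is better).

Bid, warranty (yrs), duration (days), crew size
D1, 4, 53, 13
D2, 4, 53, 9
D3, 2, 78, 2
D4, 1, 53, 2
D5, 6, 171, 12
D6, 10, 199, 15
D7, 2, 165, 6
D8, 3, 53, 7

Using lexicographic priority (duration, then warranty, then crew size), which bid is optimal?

D2

First minimize duration: best is 53, kept {D1, D2, D4, D8}.
Then maximize warranty: best is 4, kept {D1, D2}.
Then minimize crew size: best is 9, kept {D2}.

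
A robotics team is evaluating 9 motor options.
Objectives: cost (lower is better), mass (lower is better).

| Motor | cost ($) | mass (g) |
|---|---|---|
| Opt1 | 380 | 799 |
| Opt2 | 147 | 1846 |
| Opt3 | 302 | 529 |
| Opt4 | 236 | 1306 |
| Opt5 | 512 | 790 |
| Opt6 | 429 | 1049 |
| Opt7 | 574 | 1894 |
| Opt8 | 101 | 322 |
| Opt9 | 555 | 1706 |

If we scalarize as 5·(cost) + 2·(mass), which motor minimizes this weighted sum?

Opt1: 5·380 + 2·799 = 3498
Opt2: 5·147 + 2·1846 = 4427
Opt3: 5·302 + 2·529 = 2568
Opt4: 5·236 + 2·1306 = 3792
Opt5: 5·512 + 2·790 = 4140
Opt6: 5·429 + 2·1049 = 4243
Opt7: 5·574 + 2·1894 = 6658
Opt8: 5·101 + 2·322 = 1149
Opt9: 5·555 + 2·1706 = 6187
Lowest: Opt8 at 1149.

Opt8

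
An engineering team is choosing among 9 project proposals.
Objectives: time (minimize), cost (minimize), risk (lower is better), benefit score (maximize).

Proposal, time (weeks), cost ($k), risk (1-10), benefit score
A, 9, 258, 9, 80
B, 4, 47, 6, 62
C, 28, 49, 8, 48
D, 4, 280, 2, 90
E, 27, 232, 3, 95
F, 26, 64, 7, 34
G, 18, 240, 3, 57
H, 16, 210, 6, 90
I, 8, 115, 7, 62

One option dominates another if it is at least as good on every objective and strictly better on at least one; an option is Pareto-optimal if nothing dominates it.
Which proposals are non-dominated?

A: not dominated.
B: not dominated (best cost).
C: dominated by B (time 4≤28, cost 47≤49, risk 6≤8, benefit score 62≥48).
D: not dominated (best risk).
E: not dominated (best benefit score).
F: dominated by B (time 4≤26, cost 47≤64, risk 6≤7, benefit score 62≥34).
G: not dominated.
H: not dominated.
I: dominated by B (time 4≤8, cost 47≤115, risk 6≤7, benefit score 62≥62).

A, B, D, E, G, H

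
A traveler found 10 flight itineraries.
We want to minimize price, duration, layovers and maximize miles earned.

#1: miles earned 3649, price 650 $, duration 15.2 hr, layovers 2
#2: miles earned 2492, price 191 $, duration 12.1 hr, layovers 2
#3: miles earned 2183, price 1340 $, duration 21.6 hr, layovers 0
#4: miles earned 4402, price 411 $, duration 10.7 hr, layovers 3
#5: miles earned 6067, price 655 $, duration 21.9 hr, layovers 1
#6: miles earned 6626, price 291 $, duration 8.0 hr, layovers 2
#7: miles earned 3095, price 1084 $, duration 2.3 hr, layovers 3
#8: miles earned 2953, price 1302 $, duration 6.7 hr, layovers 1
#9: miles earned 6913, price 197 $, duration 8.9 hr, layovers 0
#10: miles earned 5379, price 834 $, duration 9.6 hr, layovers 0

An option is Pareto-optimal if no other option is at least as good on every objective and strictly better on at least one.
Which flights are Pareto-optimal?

#2, #6, #7, #8, #9

#1: dominated by #6 (miles earned 6626≥3649, price 291≤650, duration 8.0≤15.2, layovers 2≤2).
#2: not dominated (best price).
#3: dominated by #9 (miles earned 6913≥2183, price 197≤1340, duration 8.9≤21.6, layovers 0≤0).
#4: dominated by #6 (miles earned 6626≥4402, price 291≤411, duration 8.0≤10.7, layovers 2≤3).
#5: dominated by #9 (miles earned 6913≥6067, price 197≤655, duration 8.9≤21.9, layovers 0≤1).
#6: not dominated.
#7: not dominated (best duration).
#8: not dominated.
#9: not dominated (best miles earned).
#10: dominated by #9 (miles earned 6913≥5379, price 197≤834, duration 8.9≤9.6, layovers 0≤0).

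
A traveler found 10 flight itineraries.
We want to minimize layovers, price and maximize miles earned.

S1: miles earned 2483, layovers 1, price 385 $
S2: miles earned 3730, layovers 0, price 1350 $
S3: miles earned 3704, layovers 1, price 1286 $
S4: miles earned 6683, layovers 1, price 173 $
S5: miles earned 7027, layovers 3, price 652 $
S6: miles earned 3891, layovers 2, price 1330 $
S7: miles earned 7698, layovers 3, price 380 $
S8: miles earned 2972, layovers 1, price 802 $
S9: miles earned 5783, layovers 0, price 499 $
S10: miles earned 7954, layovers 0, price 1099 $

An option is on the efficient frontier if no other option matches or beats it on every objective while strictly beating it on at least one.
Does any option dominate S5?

Yes

S7 vs S5: miles earned 7698≥7027, layovers 3≤3, price 380≤652 — S7 is at least as good on every objective and strictly better on at least one, so S7 dominates S5.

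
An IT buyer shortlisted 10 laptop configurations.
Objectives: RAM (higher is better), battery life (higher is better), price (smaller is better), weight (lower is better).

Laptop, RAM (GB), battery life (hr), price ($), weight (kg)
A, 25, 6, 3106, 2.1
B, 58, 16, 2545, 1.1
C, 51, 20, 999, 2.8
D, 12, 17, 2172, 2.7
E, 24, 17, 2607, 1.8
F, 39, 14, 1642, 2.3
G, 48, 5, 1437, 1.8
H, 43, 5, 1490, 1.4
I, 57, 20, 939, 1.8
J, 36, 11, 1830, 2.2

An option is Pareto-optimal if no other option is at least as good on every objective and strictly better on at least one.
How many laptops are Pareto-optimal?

A: dominated by B (RAM 58≥25, battery life 16≥6, price 2545≤3106, weight 1.1≤2.1).
B: not dominated (best RAM).
C: dominated by I (RAM 57≥51, battery life 20≥20, price 939≤999, weight 1.8≤2.8).
D: dominated by I (RAM 57≥12, battery life 20≥17, price 939≤2172, weight 1.8≤2.7).
E: dominated by I (RAM 57≥24, battery life 20≥17, price 939≤2607, weight 1.8≤1.8).
F: dominated by I (RAM 57≥39, battery life 20≥14, price 939≤1642, weight 1.8≤2.3).
G: dominated by I (RAM 57≥48, battery life 20≥5, price 939≤1437, weight 1.8≤1.8).
H: not dominated.
I: not dominated (best price).
J: dominated by I (RAM 57≥36, battery life 20≥11, price 939≤1830, weight 1.8≤2.2).
Pareto-optimal: B, H, I → 3.

3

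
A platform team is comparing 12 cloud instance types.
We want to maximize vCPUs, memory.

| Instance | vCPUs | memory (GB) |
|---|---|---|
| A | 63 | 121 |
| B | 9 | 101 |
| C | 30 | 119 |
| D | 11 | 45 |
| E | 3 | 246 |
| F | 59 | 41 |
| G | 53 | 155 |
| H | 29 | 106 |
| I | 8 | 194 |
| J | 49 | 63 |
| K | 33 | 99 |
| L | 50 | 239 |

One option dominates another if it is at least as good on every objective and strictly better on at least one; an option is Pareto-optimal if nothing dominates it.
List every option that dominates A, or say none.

B: worse on vCPUs (9 vs 63).
C: worse on vCPUs (30 vs 63).
D: worse on vCPUs (11 vs 63).
E: worse on vCPUs (3 vs 63).
F: worse on vCPUs (59 vs 63).
G: worse on vCPUs (53 vs 63).
H: worse on vCPUs (29 vs 63).
I: worse on vCPUs (8 vs 63).
J: worse on vCPUs (49 vs 63).
K: worse on vCPUs (33 vs 63).
L: worse on vCPUs (50 vs 63).
No option dominates A.

none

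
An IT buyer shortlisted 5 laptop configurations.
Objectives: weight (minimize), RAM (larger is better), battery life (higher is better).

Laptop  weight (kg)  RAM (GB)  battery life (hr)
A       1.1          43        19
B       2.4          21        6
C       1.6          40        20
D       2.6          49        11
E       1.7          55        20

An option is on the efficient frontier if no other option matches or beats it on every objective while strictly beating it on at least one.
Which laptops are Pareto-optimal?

A: not dominated (best weight).
B: dominated by A (weight 1.1≤2.4, RAM 43≥21, battery life 19≥6).
C: not dominated.
D: dominated by E (weight 1.7≤2.6, RAM 55≥49, battery life 20≥11).
E: not dominated (best RAM).

A, C, E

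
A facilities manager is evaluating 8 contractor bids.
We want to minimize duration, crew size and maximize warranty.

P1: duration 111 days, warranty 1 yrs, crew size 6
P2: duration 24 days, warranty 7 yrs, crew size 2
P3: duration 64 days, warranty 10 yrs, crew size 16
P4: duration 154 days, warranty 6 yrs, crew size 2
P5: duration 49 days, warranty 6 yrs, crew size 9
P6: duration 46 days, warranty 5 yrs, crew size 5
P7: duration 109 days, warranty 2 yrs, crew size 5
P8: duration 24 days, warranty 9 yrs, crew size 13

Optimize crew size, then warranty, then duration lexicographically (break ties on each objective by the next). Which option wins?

First minimize crew size: best is 2, kept {P2, P4}.
Then maximize warranty: best is 7, kept {P2}.

P2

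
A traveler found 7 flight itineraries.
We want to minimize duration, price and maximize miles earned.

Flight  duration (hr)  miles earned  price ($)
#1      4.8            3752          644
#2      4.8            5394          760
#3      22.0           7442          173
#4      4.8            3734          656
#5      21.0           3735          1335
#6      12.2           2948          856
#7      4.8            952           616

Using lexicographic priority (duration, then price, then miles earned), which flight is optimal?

#7

First minimize duration: best is 4.8, kept {#1, #2, #4, #7}.
Then minimize price: best is 616, kept {#7}.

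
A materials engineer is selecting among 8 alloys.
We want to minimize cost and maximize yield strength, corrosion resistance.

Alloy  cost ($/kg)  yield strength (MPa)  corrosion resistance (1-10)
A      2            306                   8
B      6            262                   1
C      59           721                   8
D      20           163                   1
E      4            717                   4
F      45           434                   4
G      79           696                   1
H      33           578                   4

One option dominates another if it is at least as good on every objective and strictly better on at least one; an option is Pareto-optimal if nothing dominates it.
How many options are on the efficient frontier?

A: not dominated (best cost).
B: dominated by A (cost 2≤6, yield strength 306≥262, corrosion resistance 8≥1).
C: not dominated (best yield strength).
D: dominated by A (cost 2≤20, yield strength 306≥163, corrosion resistance 8≥1).
E: not dominated.
F: dominated by E (cost 4≤45, yield strength 717≥434, corrosion resistance 4≥4).
G: dominated by C (cost 59≤79, yield strength 721≥696, corrosion resistance 8≥1).
H: dominated by E (cost 4≤33, yield strength 717≥578, corrosion resistance 4≥4).
Pareto-optimal: A, C, E → 3.

3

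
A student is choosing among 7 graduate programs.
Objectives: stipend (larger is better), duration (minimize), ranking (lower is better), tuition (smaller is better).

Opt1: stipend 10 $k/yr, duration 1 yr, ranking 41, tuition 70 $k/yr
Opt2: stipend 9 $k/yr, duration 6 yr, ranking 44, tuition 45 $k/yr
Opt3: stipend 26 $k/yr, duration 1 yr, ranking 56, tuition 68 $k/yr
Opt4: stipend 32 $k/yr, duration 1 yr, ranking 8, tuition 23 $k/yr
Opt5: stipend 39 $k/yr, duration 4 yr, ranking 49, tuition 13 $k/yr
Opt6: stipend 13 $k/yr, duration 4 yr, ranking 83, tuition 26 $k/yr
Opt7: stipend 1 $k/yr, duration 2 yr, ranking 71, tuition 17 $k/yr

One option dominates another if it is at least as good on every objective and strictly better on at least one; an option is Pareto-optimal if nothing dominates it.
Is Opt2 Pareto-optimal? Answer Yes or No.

No

Opt4 vs Opt2: stipend 32≥9, duration 1≤6, ranking 8≤44, tuition 23≤45 — Opt4 is at least as good on every objective and strictly better on at least one, so Opt4 dominates Opt2.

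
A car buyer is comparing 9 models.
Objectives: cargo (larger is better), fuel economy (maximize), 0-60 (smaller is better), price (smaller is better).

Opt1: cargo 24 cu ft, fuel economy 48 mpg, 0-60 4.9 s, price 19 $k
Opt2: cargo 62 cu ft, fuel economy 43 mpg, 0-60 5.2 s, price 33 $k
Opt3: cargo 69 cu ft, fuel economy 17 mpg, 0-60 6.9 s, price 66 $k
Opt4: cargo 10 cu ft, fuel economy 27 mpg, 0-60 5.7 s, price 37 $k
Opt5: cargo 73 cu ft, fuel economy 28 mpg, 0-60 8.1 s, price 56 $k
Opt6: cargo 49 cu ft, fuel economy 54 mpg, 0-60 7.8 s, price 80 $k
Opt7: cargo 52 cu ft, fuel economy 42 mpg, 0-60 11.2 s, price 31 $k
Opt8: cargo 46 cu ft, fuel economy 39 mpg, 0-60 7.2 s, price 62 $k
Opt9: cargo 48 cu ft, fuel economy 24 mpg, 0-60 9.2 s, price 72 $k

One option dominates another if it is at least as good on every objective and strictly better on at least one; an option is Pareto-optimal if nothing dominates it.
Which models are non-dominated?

Opt1: not dominated (best 0-60).
Opt2: not dominated.
Opt3: not dominated.
Opt4: dominated by Opt1 (cargo 24≥10, fuel economy 48≥27, 0-60 4.9≤5.7, price 19≤37).
Opt5: not dominated (best cargo).
Opt6: not dominated (best fuel economy).
Opt7: not dominated.
Opt8: dominated by Opt2 (cargo 62≥46, fuel economy 43≥39, 0-60 5.2≤7.2, price 33≤62).
Opt9: dominated by Opt2 (cargo 62≥48, fuel economy 43≥24, 0-60 5.2≤9.2, price 33≤72).

Opt1, Opt2, Opt3, Opt5, Opt6, Opt7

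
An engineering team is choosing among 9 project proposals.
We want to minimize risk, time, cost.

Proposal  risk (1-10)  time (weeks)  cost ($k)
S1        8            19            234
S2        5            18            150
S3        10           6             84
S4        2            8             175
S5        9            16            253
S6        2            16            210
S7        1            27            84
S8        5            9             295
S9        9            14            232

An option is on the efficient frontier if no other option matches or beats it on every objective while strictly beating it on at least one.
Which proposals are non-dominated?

S2, S3, S4, S7

S1: dominated by S2 (risk 5≤8, time 18≤19, cost 150≤234).
S2: not dominated.
S3: not dominated (best time).
S4: not dominated.
S5: dominated by S4 (risk 2≤9, time 8≤16, cost 175≤253).
S6: dominated by S4 (risk 2≤2, time 8≤16, cost 175≤210).
S7: not dominated (best risk).
S8: dominated by S4 (risk 2≤5, time 8≤9, cost 175≤295).
S9: dominated by S4 (risk 2≤9, time 8≤14, cost 175≤232).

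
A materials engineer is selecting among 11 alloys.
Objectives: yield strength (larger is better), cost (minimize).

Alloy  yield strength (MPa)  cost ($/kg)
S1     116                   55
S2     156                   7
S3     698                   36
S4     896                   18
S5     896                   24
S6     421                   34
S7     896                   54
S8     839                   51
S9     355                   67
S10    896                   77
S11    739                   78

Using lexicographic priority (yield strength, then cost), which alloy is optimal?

S4

First maximize yield strength: best is 896, kept {S4, S5, S7, S10}.
Then minimize cost: best is 18, kept {S4}.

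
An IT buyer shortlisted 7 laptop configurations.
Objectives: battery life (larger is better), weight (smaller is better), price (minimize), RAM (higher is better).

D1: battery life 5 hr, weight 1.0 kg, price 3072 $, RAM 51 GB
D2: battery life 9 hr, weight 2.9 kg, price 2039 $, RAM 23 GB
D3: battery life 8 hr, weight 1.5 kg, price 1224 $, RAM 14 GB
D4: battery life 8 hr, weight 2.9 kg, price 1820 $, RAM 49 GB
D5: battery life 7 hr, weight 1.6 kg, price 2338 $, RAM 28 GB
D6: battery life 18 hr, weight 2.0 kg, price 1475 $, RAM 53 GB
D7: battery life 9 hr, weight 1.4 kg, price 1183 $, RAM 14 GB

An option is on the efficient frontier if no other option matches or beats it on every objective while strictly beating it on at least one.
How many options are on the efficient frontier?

4

D1: not dominated (best weight).
D2: dominated by D6 (battery life 18≥9, weight 2.0≤2.9, price 1475≤2039, RAM 53≥23).
D3: dominated by D7 (battery life 9≥8, weight 1.4≤1.5, price 1183≤1224, RAM 14≥14).
D4: dominated by D6 (battery life 18≥8, weight 2.0≤2.9, price 1475≤1820, RAM 53≥49).
D5: not dominated.
D6: not dominated (best battery life).
D7: not dominated (best price).
Pareto-optimal: D1, D5, D6, D7 → 4.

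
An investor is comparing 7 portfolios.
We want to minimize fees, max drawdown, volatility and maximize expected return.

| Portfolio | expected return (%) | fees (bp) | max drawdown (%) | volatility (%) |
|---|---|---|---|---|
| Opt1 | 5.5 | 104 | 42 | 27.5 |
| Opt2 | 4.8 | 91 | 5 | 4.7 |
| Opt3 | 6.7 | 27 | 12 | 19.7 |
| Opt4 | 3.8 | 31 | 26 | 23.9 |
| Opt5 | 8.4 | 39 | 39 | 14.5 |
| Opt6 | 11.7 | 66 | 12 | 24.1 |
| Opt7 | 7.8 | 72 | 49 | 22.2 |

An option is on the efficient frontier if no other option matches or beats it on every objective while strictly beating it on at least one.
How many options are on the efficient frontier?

4

Opt1: dominated by Opt3 (expected return 6.7≥5.5, fees 27≤104, max drawdown 12≤42, volatility 19.7≤27.5).
Opt2: not dominated (best max drawdown).
Opt3: not dominated (best fees).
Opt4: dominated by Opt3 (expected return 6.7≥3.8, fees 27≤31, max drawdown 12≤26, volatility 19.7≤23.9).
Opt5: not dominated.
Opt6: not dominated (best expected return).
Opt7: dominated by Opt5 (expected return 8.4≥7.8, fees 39≤72, max drawdown 39≤49, volatility 14.5≤22.2).
Pareto-optimal: Opt2, Opt3, Opt5, Opt6 → 4.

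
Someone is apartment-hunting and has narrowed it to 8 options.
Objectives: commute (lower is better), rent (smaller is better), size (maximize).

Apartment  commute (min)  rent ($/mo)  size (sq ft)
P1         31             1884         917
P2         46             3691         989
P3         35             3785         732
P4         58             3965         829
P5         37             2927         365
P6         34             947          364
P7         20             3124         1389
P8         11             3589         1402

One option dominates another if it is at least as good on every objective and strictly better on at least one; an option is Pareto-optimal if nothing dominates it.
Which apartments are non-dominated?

P1, P6, P7, P8

P1: not dominated.
P2: dominated by P7 (commute 20≤46, rent 3124≤3691, size 1389≥989).
P3: dominated by P1 (commute 31≤35, rent 1884≤3785, size 917≥732).
P4: dominated by P1 (commute 31≤58, rent 1884≤3965, size 917≥829).
P5: dominated by P1 (commute 31≤37, rent 1884≤2927, size 917≥365).
P6: not dominated (best rent).
P7: not dominated.
P8: not dominated (best commute).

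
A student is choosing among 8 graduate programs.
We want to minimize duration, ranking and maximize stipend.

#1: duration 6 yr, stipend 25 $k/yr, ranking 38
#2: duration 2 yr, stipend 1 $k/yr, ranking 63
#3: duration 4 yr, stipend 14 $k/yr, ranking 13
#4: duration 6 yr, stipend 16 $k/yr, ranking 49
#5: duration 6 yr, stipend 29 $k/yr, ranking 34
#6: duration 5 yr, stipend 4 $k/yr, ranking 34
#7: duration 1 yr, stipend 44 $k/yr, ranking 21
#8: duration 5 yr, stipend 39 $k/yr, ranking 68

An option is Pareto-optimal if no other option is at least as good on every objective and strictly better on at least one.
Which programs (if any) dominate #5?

#7: duration 1≤6, stipend 44≥29, ranking 21≤34 — dominates #5.
Others (#1, #2, #3, #4, #6, #8) are each worse than #5 on at least one objective.

#7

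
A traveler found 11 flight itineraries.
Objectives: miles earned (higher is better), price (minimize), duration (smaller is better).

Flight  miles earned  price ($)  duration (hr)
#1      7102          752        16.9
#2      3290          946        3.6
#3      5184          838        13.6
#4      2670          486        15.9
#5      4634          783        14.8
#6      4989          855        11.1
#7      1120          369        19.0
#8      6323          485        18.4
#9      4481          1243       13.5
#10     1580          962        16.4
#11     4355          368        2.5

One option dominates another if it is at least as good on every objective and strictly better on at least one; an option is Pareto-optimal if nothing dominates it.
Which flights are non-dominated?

#1, #3, #5, #6, #8, #11

#1: not dominated (best miles earned).
#2: dominated by #11 (miles earned 4355≥3290, price 368≤946, duration 2.5≤3.6).
#3: not dominated.
#4: dominated by #11 (miles earned 4355≥2670, price 368≤486, duration 2.5≤15.9).
#5: not dominated.
#6: not dominated.
#7: dominated by #11 (miles earned 4355≥1120, price 368≤369, duration 2.5≤19.0).
#8: not dominated.
#9: dominated by #6 (miles earned 4989≥4481, price 855≤1243, duration 11.1≤13.5).
#10: dominated by #2 (miles earned 3290≥1580, price 946≤962, duration 3.6≤16.4).
#11: not dominated (best price).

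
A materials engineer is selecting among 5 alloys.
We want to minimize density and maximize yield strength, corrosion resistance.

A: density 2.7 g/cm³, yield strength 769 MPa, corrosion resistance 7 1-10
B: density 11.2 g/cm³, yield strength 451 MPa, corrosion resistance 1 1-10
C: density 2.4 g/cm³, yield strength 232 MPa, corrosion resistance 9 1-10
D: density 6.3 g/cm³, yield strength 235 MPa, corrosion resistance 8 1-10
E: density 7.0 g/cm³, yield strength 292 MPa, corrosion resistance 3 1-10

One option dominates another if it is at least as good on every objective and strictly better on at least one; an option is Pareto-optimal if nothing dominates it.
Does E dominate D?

No

E vs D: E is worse on density (7.0 vs 6.3), so it does not dominate D.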